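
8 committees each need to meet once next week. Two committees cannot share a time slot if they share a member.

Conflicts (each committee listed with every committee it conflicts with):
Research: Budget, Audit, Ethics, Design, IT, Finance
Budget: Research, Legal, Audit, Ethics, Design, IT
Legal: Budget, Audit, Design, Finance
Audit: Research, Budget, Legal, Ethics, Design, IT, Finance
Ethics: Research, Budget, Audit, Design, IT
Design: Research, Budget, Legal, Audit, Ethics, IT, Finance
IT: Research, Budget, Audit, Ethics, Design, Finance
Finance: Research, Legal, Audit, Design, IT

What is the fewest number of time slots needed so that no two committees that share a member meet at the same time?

Research, Budget, Audit, Ethics, Design, IT are mutually in conflict, so at least 6 time slots are needed.
6 time slots suffice: time slot 1 → {Design}; time slot 2 → {Audit}; time slot 3 → {Research, Legal}; time slot 4 → {Budget, Finance}; time slot 5 → {IT}; time slot 6 → {Ethics}. Every pair that conflicts lands in different time slots.

6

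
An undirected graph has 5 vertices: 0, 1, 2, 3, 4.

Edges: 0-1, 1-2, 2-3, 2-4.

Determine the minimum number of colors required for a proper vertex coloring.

2

2 and 3 are adjacent, so at least 2 colors are needed.
2 colors suffice: 0=red, 1=blue, 2=red, 3=blue, 4=blue. No two adjacent vertices share a color.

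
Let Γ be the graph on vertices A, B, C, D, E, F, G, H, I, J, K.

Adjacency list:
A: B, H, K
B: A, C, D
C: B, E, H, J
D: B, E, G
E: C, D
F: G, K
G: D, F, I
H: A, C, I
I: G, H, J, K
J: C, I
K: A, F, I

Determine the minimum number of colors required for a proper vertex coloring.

I and J are adjacent, so at least 2 colors are needed.
2 colors suffice: color red → {A, C, D, F, I}; color blue → {B, E, G, H, J, K}. No two adjacent vertices share a color.

2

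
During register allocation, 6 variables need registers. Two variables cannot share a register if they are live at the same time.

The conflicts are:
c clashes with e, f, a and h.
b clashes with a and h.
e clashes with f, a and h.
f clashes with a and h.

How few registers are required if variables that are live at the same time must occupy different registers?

4

c, e, f, h are mutually in conflict, so at least 4 registers are needed.
Using 4 registers: c=4, b=1, e=1, f=3, a=2, h=2. Every pair that conflicts lands in different registers.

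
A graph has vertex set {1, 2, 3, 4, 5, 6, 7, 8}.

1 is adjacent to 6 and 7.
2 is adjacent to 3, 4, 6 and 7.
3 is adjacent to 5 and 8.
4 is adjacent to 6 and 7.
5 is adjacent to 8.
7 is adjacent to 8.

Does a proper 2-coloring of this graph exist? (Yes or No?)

2, 4, 6 are mutually adjacent, so at least 3 colors are needed.
So 2 colors are not enough.

No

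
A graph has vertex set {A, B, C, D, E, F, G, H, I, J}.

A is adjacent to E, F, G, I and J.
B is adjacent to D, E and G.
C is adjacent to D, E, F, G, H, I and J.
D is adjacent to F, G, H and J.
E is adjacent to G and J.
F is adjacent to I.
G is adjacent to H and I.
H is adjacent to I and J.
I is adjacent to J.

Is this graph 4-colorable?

Yes

The chromatic number is 4. C, D, H, J form a clique, so at least 4 colors are needed.
4 colors suffice: color 1 → {F, G, J}; color 2 → {A, B, C}; color 3 → {D, E, I}; color 4 → {H}.
That is already a proper 4-coloring.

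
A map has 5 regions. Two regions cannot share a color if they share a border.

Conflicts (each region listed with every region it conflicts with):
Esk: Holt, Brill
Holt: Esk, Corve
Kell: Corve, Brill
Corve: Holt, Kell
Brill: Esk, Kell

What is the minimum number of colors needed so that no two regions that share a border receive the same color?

3

The cycle Esk-Brill-Kell-Corve-Holt-Esk has odd length 5, so it cannot be 2-colored; at least 3 colors are needed.
3 colors suffice: color 1 → {Esk, Kell}; color 2 → {Holt, Brill}; color 3 → {Corve}. No two conflicting regions share a color.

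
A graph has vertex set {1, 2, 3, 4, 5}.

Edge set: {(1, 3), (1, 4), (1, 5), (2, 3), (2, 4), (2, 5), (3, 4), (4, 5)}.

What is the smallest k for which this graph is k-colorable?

2, 3, 4 are pairwise adjacent, so at least 3 colors are needed.
3 colors suffice: color red → {4}; color blue → {3, 5}; color green → {1, 2}. No two adjacent vertices share a color.

3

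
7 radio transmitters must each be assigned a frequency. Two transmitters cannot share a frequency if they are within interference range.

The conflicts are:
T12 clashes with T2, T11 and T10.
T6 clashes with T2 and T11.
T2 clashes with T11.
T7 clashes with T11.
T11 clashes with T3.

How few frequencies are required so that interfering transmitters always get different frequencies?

T6, T2, T11 all conflict with each other, so at least 3 frequencies are needed.
Using 3 frequencies: T12=3, T6=3, T2=2, T7=2, T11=1, T10=1, T3=2. No two conflicting transmitters share a frequency.

3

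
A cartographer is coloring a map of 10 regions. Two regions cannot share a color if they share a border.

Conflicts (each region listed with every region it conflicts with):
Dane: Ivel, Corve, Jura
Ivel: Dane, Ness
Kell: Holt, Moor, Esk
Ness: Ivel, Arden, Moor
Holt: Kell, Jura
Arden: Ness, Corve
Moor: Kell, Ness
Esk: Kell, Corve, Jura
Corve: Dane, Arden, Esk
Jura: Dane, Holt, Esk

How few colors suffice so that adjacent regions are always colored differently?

The cycle Corve-Arden-Ness-Ivel-Dane-Corve has odd length 5, so it cannot be 2-colored; at least 3 colors are needed.
3 colors suffice: color 1 → {Kell, Ness, Corve, Jura}; color 2 → {Dane, Holt, Arden, Moor, Esk}; color 3 → {Ivel}. Every pair that conflicts lands in different colors.

3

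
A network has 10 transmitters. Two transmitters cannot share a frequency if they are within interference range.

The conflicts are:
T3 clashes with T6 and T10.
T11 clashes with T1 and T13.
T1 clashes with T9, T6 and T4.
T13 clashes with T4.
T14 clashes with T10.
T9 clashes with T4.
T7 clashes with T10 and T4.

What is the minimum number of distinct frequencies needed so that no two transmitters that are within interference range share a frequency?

T1, T9, T4 pairwise conflict, so at least 3 frequencies are needed.
3 frequencies suffice: frequency 1 → {T11, T6, T10, T4}; frequency 2 → {T3, T1, T13, T14, T7}; frequency 3 → {T9}. Every pair that conflicts lands in different frequencies.

3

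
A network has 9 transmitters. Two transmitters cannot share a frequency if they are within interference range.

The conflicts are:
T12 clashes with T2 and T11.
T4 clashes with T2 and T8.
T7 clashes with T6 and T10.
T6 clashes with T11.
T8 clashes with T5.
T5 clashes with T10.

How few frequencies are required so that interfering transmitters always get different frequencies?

3

The cycle T8-T5-T10-T7-T6-T11-T12-T2-T4-T8 has odd length 9, so it cannot be 2-colored; at least 3 frequencies are needed.
3 frequencies suffice: T12=2, T4=2, T7=2, T2=1, T6=1, T8=1, T11=3, T5=2, T10=1. No two conflicting transmitters share a frequency.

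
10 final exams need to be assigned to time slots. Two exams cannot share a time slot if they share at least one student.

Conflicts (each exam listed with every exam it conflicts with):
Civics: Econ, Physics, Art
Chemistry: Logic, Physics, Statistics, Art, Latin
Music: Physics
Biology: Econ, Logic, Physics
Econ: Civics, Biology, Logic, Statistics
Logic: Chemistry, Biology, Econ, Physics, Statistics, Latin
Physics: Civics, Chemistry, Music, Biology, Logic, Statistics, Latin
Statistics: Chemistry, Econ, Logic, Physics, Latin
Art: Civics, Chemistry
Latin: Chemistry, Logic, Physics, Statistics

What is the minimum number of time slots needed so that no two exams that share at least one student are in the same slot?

5

Chemistry, Logic, Physics, Statistics, Latin pairwise conflict, so at least 5 time slots are needed.
5 time slots suffice: Civics=2, Chemistry=3, Music=2, Biology=3, Econ=1, Logic=2, Physics=1, Statistics=4, Art=1, Latin=5. Every pair that conflicts lands in different time slots.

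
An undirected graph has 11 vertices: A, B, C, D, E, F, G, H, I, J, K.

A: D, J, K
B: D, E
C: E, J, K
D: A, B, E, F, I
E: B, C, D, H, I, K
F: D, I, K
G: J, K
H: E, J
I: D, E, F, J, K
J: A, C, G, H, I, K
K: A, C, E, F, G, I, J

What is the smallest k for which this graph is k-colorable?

B, D, E are mutually adjacent, so at least 3 colors are needed.
3 colors suffice: color 1 → {D, H, K}; color 2 → {E, F, J}; color 3 → {A, B, C, G, I}. No two adjacent vertices share a color.

3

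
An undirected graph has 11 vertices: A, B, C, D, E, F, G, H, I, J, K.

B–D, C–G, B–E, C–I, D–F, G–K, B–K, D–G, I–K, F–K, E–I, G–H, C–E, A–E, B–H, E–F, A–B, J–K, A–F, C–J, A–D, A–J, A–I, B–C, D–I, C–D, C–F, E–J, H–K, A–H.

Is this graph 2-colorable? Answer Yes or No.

No

G, H, K are pairwise adjacent, so at least 3 colors are needed.
So 2 colors are not enough.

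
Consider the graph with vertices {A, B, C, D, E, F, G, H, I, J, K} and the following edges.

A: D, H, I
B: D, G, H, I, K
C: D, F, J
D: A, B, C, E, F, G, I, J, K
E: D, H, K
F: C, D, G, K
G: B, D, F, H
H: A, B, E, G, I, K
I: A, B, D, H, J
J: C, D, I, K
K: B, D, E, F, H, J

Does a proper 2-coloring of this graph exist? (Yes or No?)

B, D, K form a triangle, so at least 3 colors are needed.
So 2 colors are not enough.

No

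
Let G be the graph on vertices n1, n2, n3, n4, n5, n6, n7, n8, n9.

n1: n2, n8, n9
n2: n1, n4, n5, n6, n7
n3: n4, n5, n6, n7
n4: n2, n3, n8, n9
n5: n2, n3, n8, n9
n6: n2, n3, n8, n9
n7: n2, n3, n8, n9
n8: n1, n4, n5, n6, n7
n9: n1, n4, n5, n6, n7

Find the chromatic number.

n1 and n9 are adjacent, so at least 2 colors are needed.
2 colors suffice: color 1 → {n2, n3, n8, n9}; color 2 → {n1, n4, n5, n6, n7}. Every edge joins two different colors.

2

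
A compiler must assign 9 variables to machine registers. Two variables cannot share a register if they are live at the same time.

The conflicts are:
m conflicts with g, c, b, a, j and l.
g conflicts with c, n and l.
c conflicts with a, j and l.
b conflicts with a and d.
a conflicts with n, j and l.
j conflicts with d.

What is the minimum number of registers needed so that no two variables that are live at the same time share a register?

m, c, a, l pairwise conflict, so at least 4 registers are needed.
Using 4 registers: m=1, g=2, c=3, b=3, a=2, n=1, j=4, l=4, d=1. Every pair that conflicts lands in different registers.

4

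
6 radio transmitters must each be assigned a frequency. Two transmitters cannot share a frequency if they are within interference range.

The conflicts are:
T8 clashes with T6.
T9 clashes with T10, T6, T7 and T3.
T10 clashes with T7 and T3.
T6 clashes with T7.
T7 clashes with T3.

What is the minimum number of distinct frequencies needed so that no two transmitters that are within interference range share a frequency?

T9, T10, T7, T3 pairwise conflict, so at least 4 frequencies are needed.
4 frequencies suffice: frequency 1 → {T8, T9}; frequency 2 → {T7}; frequency 3 → {T6, T3}; frequency 4 → {T10}. Each listed conflict is separated.

4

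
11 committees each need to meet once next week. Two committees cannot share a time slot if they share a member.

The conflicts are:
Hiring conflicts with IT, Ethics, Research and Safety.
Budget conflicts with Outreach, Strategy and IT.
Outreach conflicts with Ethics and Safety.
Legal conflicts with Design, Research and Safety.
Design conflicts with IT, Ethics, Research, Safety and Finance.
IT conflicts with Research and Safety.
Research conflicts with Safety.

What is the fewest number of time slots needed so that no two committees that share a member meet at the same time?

4

Hiring, IT, Research, Safety are mutually in conflict, so at least 4 time slots are needed.
Using 4 time slots: Hiring=2, Budget=1, Outreach=2, Legal=4, Design=2, Strategy=2, IT=4, Ethics=1, Research=3, Safety=1, Finance=1. Each listed conflict is separated.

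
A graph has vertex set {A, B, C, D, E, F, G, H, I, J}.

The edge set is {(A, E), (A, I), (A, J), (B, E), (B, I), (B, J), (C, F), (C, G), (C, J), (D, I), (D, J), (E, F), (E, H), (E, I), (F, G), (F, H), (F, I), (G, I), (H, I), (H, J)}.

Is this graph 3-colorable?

E, F, H, I are mutually adjacent (a clique of size 4), so at least 4 colors are needed.
So 3 colors are not enough.

No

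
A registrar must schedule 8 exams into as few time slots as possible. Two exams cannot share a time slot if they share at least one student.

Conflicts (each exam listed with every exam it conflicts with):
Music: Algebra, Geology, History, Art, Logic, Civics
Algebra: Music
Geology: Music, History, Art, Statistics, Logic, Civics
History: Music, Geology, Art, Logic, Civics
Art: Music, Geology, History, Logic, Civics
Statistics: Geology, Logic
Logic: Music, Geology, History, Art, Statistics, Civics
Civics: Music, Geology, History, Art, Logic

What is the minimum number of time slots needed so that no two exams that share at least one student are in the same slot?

6

Music, Geology, History, Art, Logic, Civics all conflict with each other, so at least 6 time slots are needed.
Using 6 time slots: Music=1, Algebra=2, Geology=3, History=5, Art=6, Statistics=1, Logic=2, Civics=4. Each listed conflict is separated.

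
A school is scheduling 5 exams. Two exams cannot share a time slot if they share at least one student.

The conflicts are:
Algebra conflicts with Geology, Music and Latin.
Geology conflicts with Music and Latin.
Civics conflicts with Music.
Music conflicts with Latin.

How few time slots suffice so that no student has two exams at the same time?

4

Algebra, Geology, Music, Latin are mutually in conflict, so at least 4 time slots are needed.
4 time slots suffice: time slot 1 → {Music}; time slot 2 → {Geology, Civics}; time slot 3 → {Algebra}; time slot 4 → {Latin}. Every pair that conflicts lands in different time slots.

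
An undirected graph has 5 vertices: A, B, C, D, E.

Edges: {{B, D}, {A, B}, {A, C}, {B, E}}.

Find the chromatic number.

2

A and B are adjacent, so at least 2 colors are needed.
2 colors suffice: color 1 → {B, C}; color 2 → {A, D, E}. Every edge joins two different colors.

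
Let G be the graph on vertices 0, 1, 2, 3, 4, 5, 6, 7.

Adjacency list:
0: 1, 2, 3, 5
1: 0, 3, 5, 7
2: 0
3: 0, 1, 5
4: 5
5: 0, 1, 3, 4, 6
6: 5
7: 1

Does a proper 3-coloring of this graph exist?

No

0, 1, 3, 5 are mutually adjacent (a clique of size 4), so at least 4 colors are needed.
So 3 colors are not enough.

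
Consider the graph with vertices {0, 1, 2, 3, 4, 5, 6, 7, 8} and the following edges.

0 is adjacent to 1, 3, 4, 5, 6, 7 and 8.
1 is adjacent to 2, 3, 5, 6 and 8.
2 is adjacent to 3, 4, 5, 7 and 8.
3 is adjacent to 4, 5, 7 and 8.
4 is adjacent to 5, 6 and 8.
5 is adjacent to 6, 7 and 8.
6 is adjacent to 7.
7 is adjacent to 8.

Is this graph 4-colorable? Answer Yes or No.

No

0, 3, 5, 7, 8 are pairwise adjacent (a clique of size 5), so at least 5 colors are needed.
So 4 colors are not enough.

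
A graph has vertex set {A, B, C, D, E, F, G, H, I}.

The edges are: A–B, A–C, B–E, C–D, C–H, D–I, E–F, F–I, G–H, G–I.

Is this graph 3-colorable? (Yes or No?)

Yes

The chromatic number is 3. The cycle H-G-I-D-C-H has odd length 5, so it cannot be 2-colored; at least 3 colors are needed.
3 colors suffice: color 1 → {B, C, I}; color 2 → {A, D, F, H}; color 3 → {E, G}.
That is already a proper 3-coloring.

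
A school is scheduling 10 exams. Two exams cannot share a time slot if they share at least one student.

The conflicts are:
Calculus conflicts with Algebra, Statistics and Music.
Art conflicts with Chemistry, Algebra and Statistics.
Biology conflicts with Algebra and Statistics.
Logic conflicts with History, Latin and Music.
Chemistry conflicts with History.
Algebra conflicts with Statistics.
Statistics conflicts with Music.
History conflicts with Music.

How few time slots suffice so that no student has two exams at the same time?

Biology, Algebra, Statistics pairwise conflict, so at least 3 time slots are needed.
3 time slots suffice: time slot 1 → {Logic, Chemistry, Statistics}; time slot 2 → {Algebra, Latin, Music}; time slot 3 → {Calculus, Art, Biology, History}. No two conflicting exams share a time slot.

3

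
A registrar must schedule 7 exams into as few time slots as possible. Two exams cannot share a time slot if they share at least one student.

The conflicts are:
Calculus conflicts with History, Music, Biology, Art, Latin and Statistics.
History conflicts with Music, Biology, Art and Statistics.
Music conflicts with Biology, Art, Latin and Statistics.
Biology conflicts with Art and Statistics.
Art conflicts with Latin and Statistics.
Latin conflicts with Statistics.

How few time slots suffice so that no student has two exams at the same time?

Calculus, History, Music, Biology, Art, Statistics all conflict with each other, so at least 6 time slots are needed.
6 time slots suffice: time slot 1 → {Statistics}; time slot 2 → {Art}; time slot 3 → {Music}; time slot 4 → {Calculus}; time slot 5 → {Biology, Latin}; time slot 6 → {History}. No two conflicting exams share a time slot.

6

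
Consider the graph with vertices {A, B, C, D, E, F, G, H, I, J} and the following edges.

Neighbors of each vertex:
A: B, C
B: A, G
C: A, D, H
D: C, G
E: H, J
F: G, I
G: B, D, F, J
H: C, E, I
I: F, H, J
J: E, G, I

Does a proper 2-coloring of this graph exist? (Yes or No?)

The cycle C-D-G-B-A-C has odd length 5, so it cannot be 2-colored; at least 3 colors are needed.
So 2 colors are not enough.

No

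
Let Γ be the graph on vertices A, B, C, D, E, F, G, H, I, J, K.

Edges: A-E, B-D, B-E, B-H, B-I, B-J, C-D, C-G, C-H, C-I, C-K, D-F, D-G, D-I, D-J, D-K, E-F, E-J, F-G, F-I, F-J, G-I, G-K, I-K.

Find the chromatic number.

5

C, D, G, I, K are mutually adjacent (a clique of size 5), so at least 5 colors are needed.
5 colors suffice: color red → {D, E, H}; color blue → {A, I, J}; color green → {B, C, F}; color yellow → {G}; color purple → {K}. No two adjacent vertices share a color.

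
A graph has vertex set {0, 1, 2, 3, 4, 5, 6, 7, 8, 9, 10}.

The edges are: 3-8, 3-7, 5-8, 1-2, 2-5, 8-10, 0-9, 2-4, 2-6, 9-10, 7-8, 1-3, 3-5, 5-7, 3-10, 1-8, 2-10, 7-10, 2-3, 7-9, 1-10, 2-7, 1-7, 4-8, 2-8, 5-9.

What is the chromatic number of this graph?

6

1, 2, 3, 7, 8, 10 form a clique, so at least 6 colors are needed.
6 colors suffice: color a → {2, 9}; color b → {0, 4, 6, 7}; color c → {8}; color d → {3}; color e → {5, 10}; color f → {1}. Every edge joins two different colors.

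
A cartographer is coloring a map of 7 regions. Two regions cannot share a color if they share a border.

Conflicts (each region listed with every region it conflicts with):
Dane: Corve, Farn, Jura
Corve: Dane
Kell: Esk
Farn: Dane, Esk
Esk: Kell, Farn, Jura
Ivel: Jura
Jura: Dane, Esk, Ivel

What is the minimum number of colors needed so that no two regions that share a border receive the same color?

2

Dane and Corve conflict, so at least 2 colors are needed.
2 colors suffice: Dane=1, Corve=2, Kell=2, Farn=2, Esk=1, Ivel=1, Jura=2. No two conflicting regions share a color.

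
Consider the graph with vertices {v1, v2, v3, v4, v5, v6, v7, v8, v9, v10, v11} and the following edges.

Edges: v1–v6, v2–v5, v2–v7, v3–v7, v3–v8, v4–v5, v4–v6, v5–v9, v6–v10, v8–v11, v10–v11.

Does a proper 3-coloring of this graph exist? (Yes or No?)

The chromatic number is 3. The cycle v8-v3-v7-v2-v5-v4-v6-v10-v11-v8 has odd length 9, so it cannot be 2-colored; at least 3 colors are needed.
One proper 3-coloring: v1=B, v2=B, v3=G, v4=B, v5=R, v6=R, v7=R, v8=B, v9=B, v10=B, v11=R.
That is already a proper 3-coloring.

Yes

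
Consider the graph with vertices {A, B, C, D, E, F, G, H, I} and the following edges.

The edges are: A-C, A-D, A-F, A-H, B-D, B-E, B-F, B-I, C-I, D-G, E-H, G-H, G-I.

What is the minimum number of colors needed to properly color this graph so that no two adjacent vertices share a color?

3

The cycle H-E-B-D-G-H has odd length 5, so it cannot be 2-colored; at least 3 colors are needed.
3 colors suffice: color 1 → {A, B, G}; color 2 → {D, F, H, I}; color 3 → {C, E}. Each edge has distinct colors on its endpoints.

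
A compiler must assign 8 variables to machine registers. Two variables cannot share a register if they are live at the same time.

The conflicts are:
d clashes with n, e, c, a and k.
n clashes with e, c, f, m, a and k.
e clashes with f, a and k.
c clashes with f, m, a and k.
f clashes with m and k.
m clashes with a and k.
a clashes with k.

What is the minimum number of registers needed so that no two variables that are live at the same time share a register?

n, c, f, m, k pairwise conflict, so at least 5 registers are needed.
5 registers suffice: register 1 → {k}; register 2 → {n}; register 3 → {f, a}; register 4 → {e, c}; register 5 → {d, m}. Every pair that conflicts lands in different registers.

5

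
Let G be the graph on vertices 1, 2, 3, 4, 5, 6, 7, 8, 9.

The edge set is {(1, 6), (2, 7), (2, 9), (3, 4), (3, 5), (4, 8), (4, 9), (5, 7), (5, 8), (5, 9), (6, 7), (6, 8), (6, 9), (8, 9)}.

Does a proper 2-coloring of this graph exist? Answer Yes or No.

No

5, 8, 9 are pairwise adjacent, so at least 3 colors are needed.
So 2 colors are not enough.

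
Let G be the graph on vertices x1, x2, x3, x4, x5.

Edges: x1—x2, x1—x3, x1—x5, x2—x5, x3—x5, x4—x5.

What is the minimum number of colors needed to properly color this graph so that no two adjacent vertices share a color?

x1, x2, x5 are mutually adjacent, so at least 3 colors are needed.
A valid assignment using 3 colors: x1=blue, x2=green, x3=green, x4=blue, x5=red. Every edge joins two different colors.

3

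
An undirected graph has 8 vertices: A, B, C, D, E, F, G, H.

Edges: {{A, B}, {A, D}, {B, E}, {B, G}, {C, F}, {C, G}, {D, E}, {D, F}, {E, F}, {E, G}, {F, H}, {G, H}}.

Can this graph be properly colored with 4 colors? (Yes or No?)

The chromatic number is 3. D, E, F are mutually adjacent, so at least 3 colors are needed.
3 colors suffice: A=1, B=3, C=2, D=3, E=2, F=1, G=1, H=2.
Since 4 ≥ 3, a proper 4-coloring certainly exists.

Yes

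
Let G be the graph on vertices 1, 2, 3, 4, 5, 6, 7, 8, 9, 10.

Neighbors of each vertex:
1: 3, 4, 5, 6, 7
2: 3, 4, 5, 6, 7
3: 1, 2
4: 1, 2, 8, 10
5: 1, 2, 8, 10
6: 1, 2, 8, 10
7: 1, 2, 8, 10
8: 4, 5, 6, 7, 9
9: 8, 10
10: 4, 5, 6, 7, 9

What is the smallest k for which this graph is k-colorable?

4 and 8 are adjacent, so at least 2 colors are needed.
2 colors suffice: color a → {1, 2, 8, 10}; color b → {3, 4, 5, 6, 7, 9}. Every edge joins two different colors.

2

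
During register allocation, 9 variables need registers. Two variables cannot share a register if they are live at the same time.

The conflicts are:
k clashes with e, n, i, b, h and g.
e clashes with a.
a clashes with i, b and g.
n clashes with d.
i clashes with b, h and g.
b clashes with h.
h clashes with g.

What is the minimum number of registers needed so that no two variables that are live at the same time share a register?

4

k, i, h, g are mutually in conflict, so at least 4 registers are needed.
4 registers suffice: k=1, e=2, a=1, n=2, i=2, d=1, b=3, h=4, g=3. Every pair that conflicts lands in different registers.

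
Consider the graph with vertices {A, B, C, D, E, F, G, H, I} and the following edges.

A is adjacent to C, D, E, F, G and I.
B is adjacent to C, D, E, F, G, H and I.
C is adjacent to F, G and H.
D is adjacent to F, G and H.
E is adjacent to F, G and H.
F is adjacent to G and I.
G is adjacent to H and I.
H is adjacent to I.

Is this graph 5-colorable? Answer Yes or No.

The chromatic number is 4. B, C, F, G form a clique, so at least 4 colors are needed.
4 colors suffice: color 1 → {G}; color 2 → {F, H}; color 3 → {A, B}; color 4 → {C, D, E, I}.
Since 5 ≥ 4, a proper 5-coloring certainly exists.

Yes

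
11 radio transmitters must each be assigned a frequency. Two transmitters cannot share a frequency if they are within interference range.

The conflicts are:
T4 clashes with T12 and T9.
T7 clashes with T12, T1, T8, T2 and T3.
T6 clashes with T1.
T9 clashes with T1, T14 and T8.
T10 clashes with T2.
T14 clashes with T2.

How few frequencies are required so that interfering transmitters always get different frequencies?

The cycle T9-T14-T2-T7-T8-T9 has odd length 5, so it cannot be 2-colored; at least 3 frequencies are needed.
3 frequencies suffice: frequency 1 → {T7, T6, T9, T10}; frequency 2 → {T4, T1, T8, T2, T3}; frequency 3 → {T12, T14}. Each listed conflict is separated.

3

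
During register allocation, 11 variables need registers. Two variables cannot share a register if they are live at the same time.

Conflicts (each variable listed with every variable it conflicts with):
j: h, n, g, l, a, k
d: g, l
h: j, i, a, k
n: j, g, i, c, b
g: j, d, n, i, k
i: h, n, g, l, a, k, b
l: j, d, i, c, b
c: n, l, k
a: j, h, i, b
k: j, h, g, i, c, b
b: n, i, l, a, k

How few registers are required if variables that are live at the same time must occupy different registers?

3

h, i, a all conflict with each other, so at least 3 registers are needed.
3 registers suffice: register 1 → {j, d, i, c}; register 2 → {n, l, a, k}; register 3 → {h, g, b}. Every pair that conflicts lands in different registers.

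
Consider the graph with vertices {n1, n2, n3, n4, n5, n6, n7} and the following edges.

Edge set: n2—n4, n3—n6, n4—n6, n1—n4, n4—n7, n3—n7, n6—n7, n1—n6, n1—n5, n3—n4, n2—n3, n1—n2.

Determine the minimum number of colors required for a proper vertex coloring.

n3, n4, n6, n7 are pairwise adjacent (a clique of size 4), so at least 4 colors are needed.
A valid assignment using 4 colors: n1=blue, n2=green, n3=blue, n4=red, n5=red, n6=green, n7=yellow. Each edge has distinct colors on its endpoints.

4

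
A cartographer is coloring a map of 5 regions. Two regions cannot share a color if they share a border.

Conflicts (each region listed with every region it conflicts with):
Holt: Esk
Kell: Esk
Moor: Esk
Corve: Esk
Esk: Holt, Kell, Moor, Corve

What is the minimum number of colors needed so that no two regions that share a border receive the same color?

Corve and Esk conflict, so at least 2 colors are needed.
2 colors suffice: Holt=2, Kell=2, Moor=2, Corve=2, Esk=1. Each listed conflict is separated.

2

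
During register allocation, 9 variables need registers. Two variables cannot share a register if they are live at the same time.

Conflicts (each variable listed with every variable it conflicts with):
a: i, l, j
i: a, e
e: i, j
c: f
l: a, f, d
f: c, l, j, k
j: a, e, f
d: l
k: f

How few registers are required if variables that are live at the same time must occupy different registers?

l and d conflict, so at least 2 registers are needed.
Using 2 registers: a=1, i=2, e=1, c=2, l=2, f=1, j=2, d=1, k=2. Each listed conflict is separated.

2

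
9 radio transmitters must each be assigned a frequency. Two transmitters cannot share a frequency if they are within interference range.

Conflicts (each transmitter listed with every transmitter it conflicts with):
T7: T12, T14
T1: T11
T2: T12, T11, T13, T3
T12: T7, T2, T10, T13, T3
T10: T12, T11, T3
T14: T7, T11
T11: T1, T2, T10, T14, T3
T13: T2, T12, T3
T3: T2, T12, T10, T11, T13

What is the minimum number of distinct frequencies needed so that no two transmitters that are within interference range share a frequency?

4

T2, T12, T13, T3 pairwise conflict, so at least 4 frequencies are needed.
A valid assignment using 4 frequencies: T7=2, T1=2, T2=3, T12=1, T10=3, T14=3, T11=1, T13=4, T3=2. Every pair that conflicts lands in different frequencies.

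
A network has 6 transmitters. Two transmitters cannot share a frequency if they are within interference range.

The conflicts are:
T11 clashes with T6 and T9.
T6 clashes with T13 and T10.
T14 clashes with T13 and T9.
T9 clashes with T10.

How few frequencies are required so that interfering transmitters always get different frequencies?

3

The cycle T14-T9-T10-T6-T13-T14 has odd length 5, so it cannot be 2-colored; at least 3 frequencies are needed.
3 frequencies suffice: frequency 1 → {T6, T9}; frequency 2 → {T11, T14, T10}; frequency 3 → {T13}. No two conflicting transmitters share a frequency.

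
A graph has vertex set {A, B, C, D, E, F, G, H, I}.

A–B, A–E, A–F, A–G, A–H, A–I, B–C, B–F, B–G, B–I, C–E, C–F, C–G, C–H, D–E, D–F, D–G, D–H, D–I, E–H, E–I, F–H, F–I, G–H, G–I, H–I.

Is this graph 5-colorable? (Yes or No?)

Yes

The chromatic number is 4. A, B, F, I form a clique, so at least 4 colors are needed.
4 colors suffice: color red → {B, H}; color blue → {C, I}; color green → {E, F, G}; color yellow → {A, D}.
Since 5 ≥ 4, a proper 5-coloring certainly exists.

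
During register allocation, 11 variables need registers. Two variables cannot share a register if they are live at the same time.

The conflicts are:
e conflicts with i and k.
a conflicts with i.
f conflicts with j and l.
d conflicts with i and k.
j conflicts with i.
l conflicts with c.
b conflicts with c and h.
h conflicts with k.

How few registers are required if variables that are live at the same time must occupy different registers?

The cycle i-j-f-l-c-b-h-k-e-i has odd length 9, so it cannot be 2-colored; at least 3 registers are needed.
3 registers suffice: e=2, a=2, f=1, d=2, j=2, l=2, i=1, b=3, c=1, h=2, k=1. No two conflicting variables share a register.

3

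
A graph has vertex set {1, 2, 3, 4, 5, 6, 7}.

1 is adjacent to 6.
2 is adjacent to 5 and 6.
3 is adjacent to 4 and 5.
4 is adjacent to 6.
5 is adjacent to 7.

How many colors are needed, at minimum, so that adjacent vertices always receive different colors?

The cycle 5-2-6-4-3-5 has odd length 5, so it cannot be 2-colored; at least 3 colors are needed.
3 colors suffice: 1=blue, 2=blue, 3=blue, 4=green, 5=red, 6=red, 7=blue. Each edge has distinct colors on its endpoints.

3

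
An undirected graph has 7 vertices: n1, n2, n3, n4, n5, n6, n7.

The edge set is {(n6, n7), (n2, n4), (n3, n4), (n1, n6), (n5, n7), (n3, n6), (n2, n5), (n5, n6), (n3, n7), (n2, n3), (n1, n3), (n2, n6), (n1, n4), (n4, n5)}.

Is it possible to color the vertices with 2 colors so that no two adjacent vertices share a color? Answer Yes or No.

No

n1, n3, n6 are pairwise adjacent, so at least 3 colors are needed.
So 2 colors are not enough.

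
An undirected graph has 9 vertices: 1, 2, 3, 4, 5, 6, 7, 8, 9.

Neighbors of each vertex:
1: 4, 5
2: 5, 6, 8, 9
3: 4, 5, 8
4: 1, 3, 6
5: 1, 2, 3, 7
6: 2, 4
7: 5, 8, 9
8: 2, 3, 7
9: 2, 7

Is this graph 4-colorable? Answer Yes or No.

The chromatic number is 3. The cycle 6-4-1-5-2-6 has odd length 5, so it cannot be 2-colored; at least 3 colors are needed.
3 colors suffice: color red → {4, 5, 8, 9}; color blue → {1, 2, 3, 7}; color green → {6}.
Since 4 ≥ 3, a proper 4-coloring certainly exists.

Yes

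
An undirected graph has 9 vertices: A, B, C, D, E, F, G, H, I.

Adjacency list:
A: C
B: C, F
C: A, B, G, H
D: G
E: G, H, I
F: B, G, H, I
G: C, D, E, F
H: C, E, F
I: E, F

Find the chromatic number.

D and G are adjacent, so at least 2 colors are needed.
A valid assignment using 2 colors: A=blue, B=blue, C=red, D=red, E=red, F=red, G=blue, H=blue, I=blue. No two adjacent vertices share a color.

2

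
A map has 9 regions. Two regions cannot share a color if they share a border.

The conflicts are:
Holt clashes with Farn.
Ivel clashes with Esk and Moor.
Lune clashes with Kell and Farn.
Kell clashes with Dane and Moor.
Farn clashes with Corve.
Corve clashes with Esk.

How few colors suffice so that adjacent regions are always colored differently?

The cycle Corve-Farn-Lune-Kell-Moor-Ivel-Esk-Corve has odd length 7, so it cannot be 2-colored; at least 3 colors are needed.
3 colors suffice: Holt=2, Ivel=1, Lune=2, Kell=1, Dane=2, Farn=1, Corve=3, Esk=2, Moor=2. No two conflicting regions share a color.

3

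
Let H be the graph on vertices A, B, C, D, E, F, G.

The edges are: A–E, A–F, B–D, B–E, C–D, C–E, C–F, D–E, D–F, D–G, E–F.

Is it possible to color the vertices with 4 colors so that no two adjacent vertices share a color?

The chromatic number is 4. C, D, E, F form a clique, so at least 4 colors are needed.
One proper 4-coloring: A=1, B=3, C=4, D=1, E=2, F=3, G=2.
That is already a proper 4-coloring.

Yes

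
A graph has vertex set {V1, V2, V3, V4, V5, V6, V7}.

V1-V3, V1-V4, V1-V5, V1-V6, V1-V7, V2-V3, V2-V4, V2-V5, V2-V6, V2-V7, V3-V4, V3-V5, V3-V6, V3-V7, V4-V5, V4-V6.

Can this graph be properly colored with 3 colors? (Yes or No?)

No

V2, V3, V4, V6 are pairwise adjacent (a clique of size 4), so at least 4 colors are needed.
So 3 colors are not enough.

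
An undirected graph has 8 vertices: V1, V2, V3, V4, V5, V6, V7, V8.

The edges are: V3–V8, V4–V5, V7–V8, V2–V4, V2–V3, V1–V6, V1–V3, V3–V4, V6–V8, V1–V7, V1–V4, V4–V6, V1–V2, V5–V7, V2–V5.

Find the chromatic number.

V1, V2, V3, V4 are mutually adjacent (a clique of size 4), so at least 4 colors are needed.
A valid assignment using 4 colors: V1=2, V2=4, V3=3, V4=1, V5=2, V6=3, V7=1, V8=2. Each edge has distinct colors on its endpoints.

4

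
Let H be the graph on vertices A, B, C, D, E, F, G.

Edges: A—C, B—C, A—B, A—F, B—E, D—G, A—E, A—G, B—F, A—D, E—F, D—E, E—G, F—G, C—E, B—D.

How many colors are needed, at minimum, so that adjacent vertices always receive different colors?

A, B, C, E are mutually adjacent (a clique of size 4), so at least 4 colors are needed.
4 colors suffice: A=1, B=3, C=4, D=4, E=2, F=4, G=3. Each edge has distinct colors on its endpoints.

4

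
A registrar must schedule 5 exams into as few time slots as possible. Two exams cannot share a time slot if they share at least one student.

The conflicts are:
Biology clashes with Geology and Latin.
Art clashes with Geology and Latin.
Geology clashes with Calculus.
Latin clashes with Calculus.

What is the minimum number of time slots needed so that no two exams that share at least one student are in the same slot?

Art and Latin conflict, so at least 2 time slots are needed.
2 time slots suffice: Biology=2, Art=2, Geology=1, Latin=1, Calculus=2. Each listed conflict is separated.

2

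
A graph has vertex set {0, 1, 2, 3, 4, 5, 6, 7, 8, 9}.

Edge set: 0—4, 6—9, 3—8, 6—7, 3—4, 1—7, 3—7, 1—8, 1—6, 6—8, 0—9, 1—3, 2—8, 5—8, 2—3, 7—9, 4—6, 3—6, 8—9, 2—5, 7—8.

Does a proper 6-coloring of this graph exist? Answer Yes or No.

The chromatic number is 5. 1, 3, 6, 7, 8 are mutually adjacent (a clique of size 5), so at least 5 colors are needed.
5 colors suffice: color a → {4, 8}; color b → {3, 5, 9}; color c → {0, 2, 6}; color d → {7}; color e → {1}.
Since 6 ≥ 5, a proper 6-coloring certainly exists.

Yes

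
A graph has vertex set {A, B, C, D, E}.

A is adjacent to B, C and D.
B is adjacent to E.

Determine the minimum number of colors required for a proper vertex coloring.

2

A and B are adjacent, so at least 2 colors are needed.
2 colors suffice: color 1 → {A, E}; color 2 → {B, C, D}. Every edge joins two different colors.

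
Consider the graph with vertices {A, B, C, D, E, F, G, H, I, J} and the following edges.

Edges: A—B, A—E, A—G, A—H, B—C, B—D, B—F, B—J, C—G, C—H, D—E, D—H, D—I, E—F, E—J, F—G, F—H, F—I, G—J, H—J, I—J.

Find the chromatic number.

B and F are adjacent, so at least 2 colors are needed.
2 colors suffice: color 1 → {B, E, G, H, I}; color 2 → {A, C, D, F, J}. Every edge joins two different colors.

2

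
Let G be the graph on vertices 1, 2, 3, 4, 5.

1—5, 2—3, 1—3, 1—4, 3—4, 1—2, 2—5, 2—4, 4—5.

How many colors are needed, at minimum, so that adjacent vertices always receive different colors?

4

1, 2, 3, 4 are mutually adjacent (a clique of size 4), so at least 4 colors are needed.
4 colors suffice: color a → {4}; color b → {2}; color c → {1}; color d → {3, 5}. Each edge has distinct colors on its endpoints.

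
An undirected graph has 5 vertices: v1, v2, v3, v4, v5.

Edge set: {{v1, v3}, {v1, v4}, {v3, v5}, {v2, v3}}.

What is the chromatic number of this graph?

2

v2 and v3 are adjacent, so at least 2 colors are needed.
A valid assignment using 2 colors: v1=B, v2=B, v3=R, v4=R, v5=B. No two adjacent vertices share a color.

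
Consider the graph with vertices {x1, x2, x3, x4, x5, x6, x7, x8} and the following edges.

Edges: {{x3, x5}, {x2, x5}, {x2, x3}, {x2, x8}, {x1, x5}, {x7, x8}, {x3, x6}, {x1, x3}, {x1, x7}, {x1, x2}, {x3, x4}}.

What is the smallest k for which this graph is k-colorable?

4

x1, x2, x3, x5 are mutually adjacent (a clique of size 4), so at least 4 colors are needed.
4 colors suffice: color 1 → {x3, x7}; color 2 → {x1, x4, x6, x8}; color 3 → {x2}; color 4 → {x5}. Each edge has distinct colors on its endpoints.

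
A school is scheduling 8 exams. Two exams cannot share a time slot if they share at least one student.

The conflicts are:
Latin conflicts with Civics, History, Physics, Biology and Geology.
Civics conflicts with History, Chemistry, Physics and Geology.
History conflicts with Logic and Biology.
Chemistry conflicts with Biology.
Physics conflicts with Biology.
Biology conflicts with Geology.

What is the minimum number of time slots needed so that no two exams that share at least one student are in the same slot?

3

Latin, Physics, Biology are mutually in conflict, so at least 3 time slots are needed.
3 time slots suffice: time slot 1 → {Civics, Logic, Biology}; time slot 2 → {Latin, Chemistry}; time slot 3 → {History, Physics, Geology}. Every pair that conflicts lands in different time slots.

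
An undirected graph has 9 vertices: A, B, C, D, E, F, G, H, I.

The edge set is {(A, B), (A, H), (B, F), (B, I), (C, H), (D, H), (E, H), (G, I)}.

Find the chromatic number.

2

B and I are adjacent, so at least 2 colors are needed.
2 colors suffice: color 1 → {B, G, H}; color 2 → {A, C, D, E, F, I}. Each edge has distinct colors on its endpoints.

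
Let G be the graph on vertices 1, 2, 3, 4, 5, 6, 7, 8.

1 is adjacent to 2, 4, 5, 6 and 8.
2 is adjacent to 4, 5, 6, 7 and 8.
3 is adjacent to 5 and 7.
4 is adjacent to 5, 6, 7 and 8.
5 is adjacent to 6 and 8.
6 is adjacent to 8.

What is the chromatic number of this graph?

6

1, 2, 4, 5, 6, 8 form a clique, so at least 6 colors are needed.
One proper 6-coloring: 1=orange, 2=red, 3=red, 4=blue, 5=green, 6=yellow, 7=green, 8=purple. No two adjacent vertices share a color.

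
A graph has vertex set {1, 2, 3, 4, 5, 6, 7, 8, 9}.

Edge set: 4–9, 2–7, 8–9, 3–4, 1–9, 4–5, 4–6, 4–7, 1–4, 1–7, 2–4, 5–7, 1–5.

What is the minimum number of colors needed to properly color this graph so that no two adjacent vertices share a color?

4

1, 4, 5, 7 form a clique, so at least 4 colors are needed.
One proper 4-coloring: 1=c, 2=c, 3=b, 4=a, 5=d, 6=b, 7=b, 8=a, 9=b. Every edge joins two different colors.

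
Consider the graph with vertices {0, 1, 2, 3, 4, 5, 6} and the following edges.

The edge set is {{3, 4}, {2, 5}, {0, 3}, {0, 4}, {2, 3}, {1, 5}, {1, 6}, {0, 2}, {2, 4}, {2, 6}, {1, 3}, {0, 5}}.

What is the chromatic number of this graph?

0, 2, 3, 4 are mutually adjacent (a clique of size 4), so at least 4 colors are needed.
A valid assignment using 4 colors: 0=b, 1=a, 2=a, 3=c, 4=d, 5=c, 6=b. No two adjacent vertices share a color.

4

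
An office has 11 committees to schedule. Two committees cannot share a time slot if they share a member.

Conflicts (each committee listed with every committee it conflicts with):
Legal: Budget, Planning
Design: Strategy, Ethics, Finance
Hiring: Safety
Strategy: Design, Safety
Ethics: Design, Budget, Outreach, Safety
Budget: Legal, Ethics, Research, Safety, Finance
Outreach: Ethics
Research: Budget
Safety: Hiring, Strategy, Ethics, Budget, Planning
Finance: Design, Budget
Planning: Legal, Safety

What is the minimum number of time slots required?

Ethics, Budget, Safety are mutually in conflict, so at least 3 time slots are needed.
A valid assignment using 3 time slots: Legal=1, Design=1, Hiring=2, Strategy=2, Ethics=3, Budget=2, Outreach=1, Research=1, Safety=1, Finance=3, Planning=2. Every pair that conflicts lands in different time slots.

3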